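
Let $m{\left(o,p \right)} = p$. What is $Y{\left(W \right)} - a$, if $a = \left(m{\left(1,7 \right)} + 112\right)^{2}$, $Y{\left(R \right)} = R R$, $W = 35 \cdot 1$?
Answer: $-12936$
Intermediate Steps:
$W = 35$
$Y{\left(R \right)} = R^{2}$
$a = 14161$ ($a = \left(7 + 112\right)^{2} = 119^{2} = 14161$)
$Y{\left(W \right)} - a = 35^{2} - 14161 = 1225 - 14161 = -12936$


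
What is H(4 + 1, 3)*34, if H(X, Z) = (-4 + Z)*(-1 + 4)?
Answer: -102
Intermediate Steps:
H(X, Z) = -12 + 3*Z (H(X, Z) = (-4 + Z)*3 = -12 + 3*Z)
H(4 + 1, 3)*34 = (-12 + 3*3)*34 = (-12 + 9)*34 = -3*34 = -102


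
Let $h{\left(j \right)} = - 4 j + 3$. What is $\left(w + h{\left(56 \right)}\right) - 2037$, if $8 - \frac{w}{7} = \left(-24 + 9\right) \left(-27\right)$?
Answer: $-5037$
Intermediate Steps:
$h{\left(j \right)} = 3 - 4 j$
$w = -2779$ ($w = 56 - 7 \left(-24 + 9\right) \left(-27\right) = 56 - 7 \left(\left(-15\right) \left(-27\right)\right) = 56 - 2835 = -2779$)
$\left(w + h{\left(56 \right)}\right) - 2037 = \left(-2779 + \left(3 - 224\right)\right) - 2037 = \left(-2779 - 221\right) - 2037 = -3000 - 2037 = -5037$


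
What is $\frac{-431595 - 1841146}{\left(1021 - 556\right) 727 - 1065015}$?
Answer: $\frac{2272741}{726960} \approx 3.1264$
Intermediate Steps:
$\frac{-431595 - 1841146}{\left(1021 - 556\right) 727 - 1065015} = - \frac{2272741}{465 \cdot 727 - 1065015} = - \frac{2272741}{338055 - 1065015} = - \frac{2272741}{-726960} = \left(-2272741\right) \left(- \frac{1}{726960}\right) = \frac{2272741}{726960}$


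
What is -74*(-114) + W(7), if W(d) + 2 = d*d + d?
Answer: 8490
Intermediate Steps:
W(d) = -2 + d + d² (W(d) = -2 + (d*d + d) = -2 + (d² + d) = -2 + (d + d²) = -2 + d + d²)
-74*(-114) + W(7) = -74*(-114) + (-2 + 7 + 7²) = 8436 + (-2 + 7 + 49) = 8436 + 54 = 8490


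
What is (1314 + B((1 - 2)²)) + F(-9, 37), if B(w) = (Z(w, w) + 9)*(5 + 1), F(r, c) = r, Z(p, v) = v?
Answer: 1365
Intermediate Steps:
B(w) = 54 + 6*w (B(w) = (w + 9)*(5 + 1) = (9 + w)*6 = 54 + 6*w)
(1314 + B((1 - 2)²)) + F(-9, 37) = (1314 + (54 + 6*(1 - 2)²)) - 9 = (1314 + (54 + 6*(-1)²)) - 9 = (1314 + (54 + 6*1)) - 9 = (1314 + (54 + 6)) - 9 = (1314 + 60) - 9 = 1374 - 9 = 1365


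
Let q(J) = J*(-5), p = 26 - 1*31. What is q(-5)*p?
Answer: -125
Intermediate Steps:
p = -5 (p = 26 - 31 = -5)
q(J) = -5*J
q(-5)*p = -5*(-5)*(-5) = 25*(-5) = -125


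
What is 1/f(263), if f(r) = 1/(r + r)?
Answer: 526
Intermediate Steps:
f(r) = 1/(2*r)
1/f(263) = 1/((1/2)/263) = 1/((1/2)*(1/263)) = 1/(1/526) = 526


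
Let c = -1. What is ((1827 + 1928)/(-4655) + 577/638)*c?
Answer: -58049/593978 ≈ -0.097729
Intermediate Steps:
((1827 + 1928)/(-4655) + 577/638)*c = ((1827 + 1928)/(-4655) + 577/638)*(-1) = (3755*(-1/4655) + 577*(1/638))*(-1) = (-751/931 + 577/638)*(-1) = (58049/593978)*(-1) = -58049/593978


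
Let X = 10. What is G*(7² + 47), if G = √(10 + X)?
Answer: 192*√5 ≈ 429.33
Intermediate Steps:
G = 2*√5 (G = √(10 + 10) = √20 = 2*√5 ≈ 4.4721)
G*(7² + 47) = (2*√5)*(7² + 47) = (2*√5)*(49 + 47) = (2*√5)*96 = 192*√5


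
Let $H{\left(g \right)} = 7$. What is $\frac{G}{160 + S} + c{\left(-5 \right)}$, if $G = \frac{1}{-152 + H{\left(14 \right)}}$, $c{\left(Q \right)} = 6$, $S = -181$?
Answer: $\frac{18271}{3045} \approx 6.0003$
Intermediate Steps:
$G = - \frac{1}{145}$ ($G = \frac{1}{-152 + 7} = \frac{1}{-145} = - \frac{1}{145} \approx -0.0068966$)
$\frac{G}{160 + S} + c{\left(-5 \right)} = - \frac{1}{145 \left(160 - 181\right)} + 6 = - \frac{1}{145 \left(-21\right)} + 6 = \left(- \frac{1}{145}\right) \left(- \frac{1}{21}\right) + 6 = \frac{1}{3045} + 6 = \frac{18271}{3045}$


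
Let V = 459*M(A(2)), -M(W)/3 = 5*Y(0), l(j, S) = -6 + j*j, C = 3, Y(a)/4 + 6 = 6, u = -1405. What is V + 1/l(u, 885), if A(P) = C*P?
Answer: 1/1974019 ≈ 5.0658e-7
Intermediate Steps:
Y(a) = 0 (Y(a) = -24 + 4*6 = -24 + 24 = 0)
l(j, S) = -6 + j**2
A(P) = 3*P
M(W) = 0 (M(W) = -15*0 = -3*0 = 0)
V = 0 (V = 459*0 = 0)
V + 1/l(u, 885) = 0 + 1/(-6 + (-1405)**2) = 0 + 1/(-6 + 1974025) = 0 + 1/1974019 = 1/1974019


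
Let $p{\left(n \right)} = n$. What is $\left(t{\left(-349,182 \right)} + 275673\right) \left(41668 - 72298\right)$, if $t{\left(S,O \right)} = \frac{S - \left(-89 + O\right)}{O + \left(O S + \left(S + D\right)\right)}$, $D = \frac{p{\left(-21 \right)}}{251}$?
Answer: $- \frac{2595669187467075}{307403} \approx -8.4439 \cdot 10^{9}$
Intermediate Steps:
$D = - \frac{21}{251} \approx -0.083665$
$t{\left(S,O \right)} = \frac{89 + S - O}{- \frac{21}{251} + O + S + O S}$ ($t{\left(S,O \right)} = \frac{S - \left(-89 + O\right)}{O + \left(O S + \left(S - \frac{21}{251}\right)\right)} = \frac{89 + S - O}{O + \left(O S + \left(- \frac{21}{251} + S\right)\right)} = \frac{89 + S - O}{O + \left(- \frac{21}{251} + S + O S\right)} = \frac{89 + S - O}{- \frac{21}{251} + O + S + O S}$)
$\left(t{\left(-349,182 \right)} + 275673\right) \left(41668 - 72298\right) = \left(\frac{251 \left(89 - 349 - 182\right)}{-21 + 251 \cdot 182 + 251 \left(-349\right) + 251 \cdot 182 \left(-349\right)} + 275673\right) \left(41668 - 72298\right) = \left(\frac{251 \left(89 - 349 - 182\right)}{-21 + 45682 - 87599 - 15943018} + 275673\right) \left(-30630\right) = \left(251 \frac{1}{-15984956} \left(-442\right) + 275673\right) \left(-30630\right) = \left(251 \left(- \frac{1}{15984956}\right) \left(-442\right) + 275673\right) \left(-30630\right) = \left(\frac{4267}{614806} + 275673\right) \left(-30630\right) = \frac{169485418705}{614806} \left(-30630\right) = - \frac{2595669187467075}{307403}$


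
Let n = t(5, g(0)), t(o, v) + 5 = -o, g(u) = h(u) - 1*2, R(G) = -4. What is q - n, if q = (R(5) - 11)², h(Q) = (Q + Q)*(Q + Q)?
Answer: 235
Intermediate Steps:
h(Q) = 4*Q² (h(Q) = (2*Q)*(2*Q) = 4*Q²)
g(u) = -2 + 4*u² (g(u) = 4*u² - 1*2 = 4*u² - 2 = -2 + 4*u²)
t(o, v) = -5 - o
n = -10 (n = -5 - 1*5 = -5 - 5 = -10)
q = 225 (q = (-4 - 11)² = (-15)² = 225)
q - n = 225 - 1*(-10) = 225 + 10 = 235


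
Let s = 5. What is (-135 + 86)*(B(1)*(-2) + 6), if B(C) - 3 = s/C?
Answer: 490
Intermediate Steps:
B(C) = 3 + 5/C
(-135 + 86)*(B(1)*(-2) + 6) = (-135 + 86)*((3 + 5/1)*(-2) + 6) = -49*((3 + 5*1)*(-2) + 6) = -49*((3 + 5)*(-2) + 6) = -49*(8*(-2) + 6) = -49*(-16 + 6) = -49*(-10) = 490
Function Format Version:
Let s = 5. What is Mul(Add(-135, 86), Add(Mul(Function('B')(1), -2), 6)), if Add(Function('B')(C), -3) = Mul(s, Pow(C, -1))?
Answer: 490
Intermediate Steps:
Function('B')(C) = Add(3, Mul(5, Pow(C, -1)))
Mul(Add(-135, 86), Add(Mul(Function('B')(1), -2), 6)) = Mul(Add(-135, 86), Add(Mul(Add(3, Mul(5, Pow(1, -1))), -2), 6)) = Mul(-49, Add(Mul(Add(3, Mul(5, 1)), -2), 6)) = Mul(-49, Add(Mul(Add(3, 5), -2), 6)) = Mul(-49, Add(Mul(8, -2), 6)) = Mul(-49, Add(-16, 6)) = Mul(-49, -10) = 490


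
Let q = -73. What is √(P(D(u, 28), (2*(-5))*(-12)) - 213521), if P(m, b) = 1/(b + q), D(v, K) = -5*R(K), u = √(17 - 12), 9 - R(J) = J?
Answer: 3*I*√52407538/47 ≈ 462.08*I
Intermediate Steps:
R(J) = 9 - J
u = √5 ≈ 2.2361
D(v, K) = -45 + 5*K (D(v, K) = -5*(9 - K) = -45 + 5*K)
P(m, b) = 1/(-73 + b) (P(m, b) = 1/(b - 73) = 1/(-73 + b))
√(P(D(u, 28), (2*(-5))*(-12)) - 213521) = √(1/(-73 + (2*(-5))*(-12)) - 213521) = √(1/(-73 - 10*(-12)) - 213521) = √(1/(-73 + 120) - 213521) = √(1/47 - 213521) = √(-10035486/47) = 3*I*√52407538/47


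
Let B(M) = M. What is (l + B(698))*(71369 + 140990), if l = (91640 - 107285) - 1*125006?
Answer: -29720279127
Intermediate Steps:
l = -140651 (l = -15645 - 125006 = -140651)
(l + B(698))*(71369 + 140990) = (-140651 + 698)*(71369 + 140990) = -139953*212359 = -29720279127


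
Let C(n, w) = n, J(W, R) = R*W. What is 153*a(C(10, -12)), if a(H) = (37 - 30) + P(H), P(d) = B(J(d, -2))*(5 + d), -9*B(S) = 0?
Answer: 1071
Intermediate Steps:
B(S) = 0 (B(S) = -1/9*0 = 0)
P(d) = 0 (P(d) = 0*(5 + d) = 0)
a(H) = 7 (a(H) = (37 - 30) + 0 = 7 + 0 = 7)
153*a(C(10, -12)) = 153*7 = 1071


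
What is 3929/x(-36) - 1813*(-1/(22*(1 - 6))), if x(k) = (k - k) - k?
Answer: 183461/1980 ≈ 92.657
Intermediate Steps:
x(k) = -k (x(k) = 0 - k = -k)
3929/x(-36) - 1813*(-1/(22*(1 - 6))) = 3929/((-1*(-36))) - 1813*(-1/(22*(1 - 6))) = 3929/36 - 1813/((-22*(-5))) = 3929*(1/36) - 1813/((-1*(-110))) = 3929/36 - 1813/110 = 183461/1980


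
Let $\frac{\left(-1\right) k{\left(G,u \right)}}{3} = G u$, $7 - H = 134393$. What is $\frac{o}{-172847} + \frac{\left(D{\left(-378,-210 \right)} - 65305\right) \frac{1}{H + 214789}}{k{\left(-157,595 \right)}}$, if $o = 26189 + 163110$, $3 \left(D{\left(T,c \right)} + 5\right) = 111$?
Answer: $- \frac{4265398332238996}{3894681722728545} \approx -1.0952$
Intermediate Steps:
$H = -134386$ ($H = 7 - 134393 = -134386$)
$D{\left(T,c \right)} = 32$ ($D{\left(T,c \right)} = -5 + \frac{1}{3} \cdot 111 = -5 + 37 = 32$)
$o = 189299$
$k{\left(G,u \right)} = - 3 G u$
$\frac{o}{-172847} + \frac{\left(D{\left(-378,-210 \right)} - 65305\right) \frac{1}{H + 214789}}{k{\left(-157,595 \right)}} = \frac{189299}{-172847} + \frac{\left(32 - 65305\right) \frac{1}{-134386 + 214789}}{\left(-3\right) \left(-157\right) 595} = 189299 \left(- \frac{1}{172847}\right) + \frac{\left(-65273\right) \frac{1}{80403}}{280245} = - \frac{189299}{172847} + \left(-65273\right) \frac{1}{80403} \cdot \frac{1}{280245} = - \frac{189299}{172847} - \frac{65273}{22532538735} = - \frac{4265398332238996}{3894681722728545}$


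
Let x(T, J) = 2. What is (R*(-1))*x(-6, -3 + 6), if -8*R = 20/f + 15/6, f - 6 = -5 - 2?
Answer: -35/8 ≈ -4.3750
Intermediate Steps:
f = -1 (f = 6 + (-5 - 2) = 6 - 7 = -1)
R = 35/16 (R = -(20/(-1) + 15/6)/8 = -(20*(-1) + 15*(⅙))/8 = -(-20 + 5/2)/8 = -⅛*(-35/2) = 35/16 ≈ 2.1875)
(R*(-1))*x(-6, -3 + 6) = ((35/16)*(-1))*2 = -35/16*2 = -35/8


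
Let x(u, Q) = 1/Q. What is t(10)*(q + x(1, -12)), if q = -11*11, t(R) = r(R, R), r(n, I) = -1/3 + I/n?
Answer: -1453/18 ≈ -80.722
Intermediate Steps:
r(n, I) = -⅓ + I/n (r(n, I) = -1*⅓ + I/n = -⅓ + I/n)
t(R) = ⅔ (t(R) = (R - R/3)/R = (2*R/3)/R = ⅔)
q = -121
t(10)*(q + x(1, -12)) = 2*(-121 + 1/(-12))/3 = 2*(-121 - 1/12)/3 = (⅔)*(-1453/12) = -1453/18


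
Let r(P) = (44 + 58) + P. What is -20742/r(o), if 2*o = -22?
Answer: -20742/91 ≈ -227.93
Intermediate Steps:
o = -11 (o = (½)*(-22) = -11)
r(P) = 102 + P
-20742/r(o) = -20742/(102 - 11) = -20742/91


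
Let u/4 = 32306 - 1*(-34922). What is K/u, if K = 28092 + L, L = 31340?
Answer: 7429/33614 ≈ 0.22101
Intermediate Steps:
u = 268912 (u = 4*(32306 - 1*(-34922)) = 4*(32306 + 34922) = 4*67228 = 268912)
K = 59432 (K = 28092 + 31340 = 59432)
K/u = 59432/268912 = 59432*(1/268912) = 7429/33614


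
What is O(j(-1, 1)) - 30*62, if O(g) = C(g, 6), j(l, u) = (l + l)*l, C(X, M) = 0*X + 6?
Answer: -1854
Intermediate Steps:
C(X, M) = 6 (C(X, M) = 0 + 6 = 6)
j(l, u) = 2*l² (j(l, u) = (2*l)*l = 2*l²)
O(g) = 6
O(j(-1, 1)) - 30*62 = 6 - 30*62 = 6 - 1860 = -1854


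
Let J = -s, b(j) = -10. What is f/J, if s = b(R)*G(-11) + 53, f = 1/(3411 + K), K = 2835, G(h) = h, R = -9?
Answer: -1/1018098 ≈ -9.8222e-7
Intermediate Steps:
f = 1/6246 (f = 1/(3411 + 2835) = 1/6246 ≈ 0.00016010)
s = 163 (s = -10*(-11) + 53 = 110 + 53 = 163)
J = -163 (J = -1*163 = -163)
f/J = (1/6246)/(-163) = (1/6246)*(-1/163) = -1/1018098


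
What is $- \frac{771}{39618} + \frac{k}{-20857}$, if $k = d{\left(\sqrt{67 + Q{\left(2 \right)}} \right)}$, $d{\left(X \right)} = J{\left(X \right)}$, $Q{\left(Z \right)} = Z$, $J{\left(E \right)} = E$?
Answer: $- \frac{257}{13206} - \frac{\sqrt{69}}{20857} \approx -0.019859$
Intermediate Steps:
$d{\left(X \right)} = X$
$k = \sqrt{69}$ ($k = \sqrt{67 + 2} = \sqrt{69} \approx 8.3066$)
$- \frac{771}{39618} + \frac{k}{-20857} = - \frac{771}{39618} + \frac{\sqrt{69}}{-20857} = \left(-771\right) \frac{1}{39618} + \sqrt{69} \left(- \frac{1}{20857}\right) = - \frac{257}{13206} - \frac{\sqrt{69}}{20857}$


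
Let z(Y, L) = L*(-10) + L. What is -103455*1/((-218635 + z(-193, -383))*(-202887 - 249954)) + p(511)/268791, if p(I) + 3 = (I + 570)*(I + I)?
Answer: 35885403467271409/8730864702229476 ≈ 4.1102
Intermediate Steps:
z(Y, L) = -9*L (z(Y, L) = -10*L + L = -9*L)
p(I) = -3 + 2*I*(570 + I) (p(I) = -3 + (I + 570)*(I + I) = -3 + (570 + I)*(2*I) = -3 + 2*I*(570 + I))
-103455*1/((-218635 + z(-193, -383))*(-202887 - 249954)) + p(511)/268791 = -103455*1/((-218635 - 9*(-383))*(-202887 - 249954)) + (-3 + 2*511**2 + 1140*511)/268791 = -103455*(-1/(452841*(-218635 + 3447))) + (-3 + 2*261121 + 582540)*(1/268791) = -103455/((-452841*(-215188))) + (-3 + 522242 + 582540)*(1/268791) = -103455/97445949108 + 1104779*(1/268791) = -103455*1/97445949108 + 1104779/268791 = -34485/32481983036 + 1104779/268791 = 35885403467271409/8730864702229476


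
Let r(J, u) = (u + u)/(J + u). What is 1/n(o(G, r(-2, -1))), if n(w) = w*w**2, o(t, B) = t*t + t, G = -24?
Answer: 1/168196608 ≈ 5.9454e-9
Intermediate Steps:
r(J, u) = 2*u/(J + u) (r(J, u) = (2*u)/(J + u) = 2*u/(J + u))
o(t, B) = t + t**2 (o(t, B) = t**2 + t = t + t**2)
n(w) = w**3
1/n(o(G, r(-2, -1))) = 1/((-24*(1 - 24))**3) = 1/((-24*(-23))**3) = 1/(552**3) = 1/168196608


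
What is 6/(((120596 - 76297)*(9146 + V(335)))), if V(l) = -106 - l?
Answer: 6/385622795 ≈ 1.5559e-8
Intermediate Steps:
6/(((120596 - 76297)*(9146 + V(335)))) = 6/(((120596 - 76297)*(9146 + (-106 - 1*335)))) = 6/((44299*(9146 + (-106 - 335)))) = 6/((44299*(9146 - 441))) = 6/((44299*8705)) = 6/385622795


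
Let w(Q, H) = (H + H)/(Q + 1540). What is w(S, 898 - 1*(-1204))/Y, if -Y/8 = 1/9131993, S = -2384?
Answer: 9597724643/1688 ≈ 5.6859e+6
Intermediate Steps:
w(Q, H) = 2*H/(1540 + Q) (w(Q, H) = (2*H)/(1540 + Q) = 2*H/(1540 + Q))
Y = -8/9131993 ≈ -8.7604e-7
w(S, 898 - 1*(-1204))/Y = (2*(898 - 1*(-1204))/(1540 - 2384))/(-8/9131993) = (2*(898 + 1204)/(-844))*(-9131993/8) = (2*2102*(-1/844))*(-9131993/8) = -1051/211*(-9131993/8) = 9597724643/1688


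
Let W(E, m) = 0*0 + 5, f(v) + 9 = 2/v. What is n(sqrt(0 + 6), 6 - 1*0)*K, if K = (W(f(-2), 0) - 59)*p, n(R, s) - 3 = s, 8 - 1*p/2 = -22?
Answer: -29160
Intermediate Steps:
f(v) = -9 + 2/v
p = 60 (p = 16 - 2*(-22) = 16 + 44 = 60)
n(R, s) = 3 + s
W(E, m) = 5 (W(E, m) = 0 + 5 = 5)
K = -3240 (K = (5 - 59)*60 = -54*60 = -3240)
n(sqrt(0 + 6), 6 - 1*0)*K = (3 + (6 - 1*0))*(-3240) = (3 + (6 + 0))*(-3240) = (3 + 6)*(-3240) = 9*(-3240) = -29160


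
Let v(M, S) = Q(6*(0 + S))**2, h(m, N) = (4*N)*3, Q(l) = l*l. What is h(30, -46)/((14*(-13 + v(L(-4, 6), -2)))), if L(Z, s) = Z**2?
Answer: -12/6307 ≈ -0.0019026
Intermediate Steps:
Q(l) = l**2
h(m, N) = 12*N
v(M, S) = 1296*S**4 (v(M, S) = ((6*(0 + S))**2)**2 = ((6*S)**2)**2 = (36*S**2)**2 = 1296*S**4)
h(30, -46)/((14*(-13 + v(L(-4, 6), -2)))) = (12*(-46))/((14*(-13 + 1296*(-2)**4))) = -552*1/(14*(-13 + 1296*16)) = -552*1/(14*(-13 + 20736)) = -552/(14*20723) = -552/290122 = -552*1/290122 = -12/6307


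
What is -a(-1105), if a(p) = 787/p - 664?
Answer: 734507/1105 ≈ 664.71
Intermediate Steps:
a(p) = -664 + 787/p
-a(-1105) = -(-664 + 787/(-1105)) = -(-664 + 787*(-1/1105)) = -(-664 - 787/1105) = -1*(-734507/1105) = 734507/1105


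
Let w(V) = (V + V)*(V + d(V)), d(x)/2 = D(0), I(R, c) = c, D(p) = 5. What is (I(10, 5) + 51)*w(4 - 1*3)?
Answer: 1232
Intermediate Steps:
d(x) = 10 (d(x) = 2*5 = 10)
w(V) = 2*V*(10 + V) (w(V) = (V + V)*(V + 10) = (2*V)*(10 + V) = 2*V*(10 + V))
(I(10, 5) + 51)*w(4 - 1*3) = (5 + 51)*(2*(4 - 1*3)*(10 + (4 - 1*3))) = 56*(2*(4 - 3)*(10 + (4 - 3))) = 56*(2*1*(10 + 1)) = 56*(2*1*11) = 56*22 = 1232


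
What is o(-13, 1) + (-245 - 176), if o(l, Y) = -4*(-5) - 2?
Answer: -403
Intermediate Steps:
o(l, Y) = 18 (o(l, Y) = 20 - 2 = 18)
o(-13, 1) + (-245 - 176) = 18 + (-245 - 176) = 18 - 421 = -403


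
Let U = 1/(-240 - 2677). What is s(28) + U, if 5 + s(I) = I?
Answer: 67090/2917 ≈ 23.000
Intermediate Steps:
s(I) = -5 + I
U = -1/2917 (U = 1/(-2917) = -1/2917 ≈ -0.00034282)
s(28) + U = (-5 + 28) - 1/2917 = 23 - 1/2917 = 67090/2917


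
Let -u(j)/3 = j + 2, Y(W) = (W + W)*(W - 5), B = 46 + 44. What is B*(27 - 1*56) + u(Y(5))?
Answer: -2616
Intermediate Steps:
B = 90
Y(W) = 2*W*(-5 + W) (Y(W) = (2*W)*(-5 + W) = 2*W*(-5 + W))
u(j) = -6 - 3*j (u(j) = -3*(j + 2) = -3*(2 + j) = -6 - 3*j)
B*(27 - 1*56) + u(Y(5)) = 90*(27 - 1*56) + (-6 - 6*5*(-5 + 5)) = 90*(27 - 56) + (-6 - 6*5*0) = 90*(-29) + (-6 - 3*0) = -2610 + (-6 + 0) = -2610 - 6 = -2616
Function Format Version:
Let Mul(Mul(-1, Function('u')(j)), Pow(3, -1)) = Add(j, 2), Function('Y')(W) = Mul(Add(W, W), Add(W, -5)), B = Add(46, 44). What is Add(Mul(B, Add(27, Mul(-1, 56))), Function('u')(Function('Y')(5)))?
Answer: -2616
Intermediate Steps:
B = 90
Function('Y')(W) = Mul(2, W, Add(-5, W)) (Function('Y')(W) = Mul(Mul(2, W), Add(-5, W)) = Mul(2, W, Add(-5, W)))
Function('u')(j) = Add(-6, Mul(-3, j)) (Function('u')(j) = Mul(-3, Add(j, 2)) = Mul(-3, Add(2, j)) = Add(-6, Mul(-3, j)))
Add(Mul(B, Add(27, Mul(-1, 56))), Function('u')(Function('Y')(5))) = Add(Mul(90, Add(27, Mul(-1, 56))), Add(-6, Mul(-3, Mul(2, 5, Add(-5, 5))))) = Add(Mul(90, Add(27, -56)), Add(-6, Mul(-3, Mul(2, 5, 0)))) = Add(Mul(90, -29), Add(-6, Mul(-3, 0))) = Add(-2610, Add(-6, 0)) = Add(-2610, -6) = -2616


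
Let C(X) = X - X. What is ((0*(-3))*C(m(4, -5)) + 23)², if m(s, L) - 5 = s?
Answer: 529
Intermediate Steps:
m(s, L) = 5 + s
C(X) = 0
((0*(-3))*C(m(4, -5)) + 23)² = ((0*(-3))*0 + 23)² = (0*0 + 23)² = (0 + 23)² = 23² = 529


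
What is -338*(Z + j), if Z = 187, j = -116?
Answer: -23998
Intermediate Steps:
-338*(Z + j) = -338*(187 - 116) = -338*71 = -23998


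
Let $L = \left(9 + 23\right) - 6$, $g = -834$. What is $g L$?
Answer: $-21684$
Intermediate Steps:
$L = 26$ ($L = 32 - 6 = 26$)
$g L = \left(-834\right) 26 = -21684$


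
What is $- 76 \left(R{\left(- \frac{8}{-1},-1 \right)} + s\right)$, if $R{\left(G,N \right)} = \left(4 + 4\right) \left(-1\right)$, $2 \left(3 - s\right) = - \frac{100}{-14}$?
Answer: $\frac{4560}{7} \approx 651.43$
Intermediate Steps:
$s = - \frac{4}{7}$ ($s = 3 - \frac{\left(-100\right) \frac{1}{-14}}{2} = 3 - \frac{\left(-100\right) \left(- \frac{1}{14}\right)}{2} = 3 - \frac{25}{7} = - \frac{4}{7} \approx -0.57143$)
$R{\left(G,N \right)} = -8$ ($R{\left(G,N \right)} = 8 \left(-1\right) = -8$)
$- 76 \left(R{\left(- \frac{8}{-1},-1 \right)} + s\right) = - 76 \left(-8 - \frac{4}{7}\right) = \left(-76\right) \left(- \frac{60}{7}\right) = \frac{4560}{7}$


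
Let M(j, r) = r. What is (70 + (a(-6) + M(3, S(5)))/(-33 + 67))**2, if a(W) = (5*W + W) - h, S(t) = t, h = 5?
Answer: 1373584/289 ≈ 4752.9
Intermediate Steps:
a(W) = -5 + 6*W (a(W) = (5*W + W) - 1*5 = 6*W - 5 = -5 + 6*W)
(70 + (a(-6) + M(3, S(5)))/(-33 + 67))**2 = (70 + ((-5 + 6*(-6)) + 5)/(-33 + 67))**2 = (70 + ((-5 - 36) + 5)/34)**2 = (70 + (-41 + 5)*(1/34))**2 = (70 - 36*1/34)**2 = (70 - 18/17)**2 = (1172/17)**2 = 1373584/289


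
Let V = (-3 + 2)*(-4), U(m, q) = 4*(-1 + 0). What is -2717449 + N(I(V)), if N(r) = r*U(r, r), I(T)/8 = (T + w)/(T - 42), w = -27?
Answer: -51631899/19 ≈ -2.7175e+6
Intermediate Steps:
U(m, q) = -4 (U(m, q) = 4*(-1) = -4)
V = 4 (V = -1*(-4) = 4)
I(T) = 8*(-27 + T)/(-42 + T) (I(T) = 8*((T - 27)/(T - 42)) = 8*((-27 + T)/(-42 + T)) = 8*(-27 + T)/(-42 + T))
N(r) = -4*r (N(r) = r*(-4) = -4*r)
-2717449 + N(I(V)) = -2717449 - 32*(-27 + 4)/(-42 + 4) = -2717449 - 32*(-23)/(-38) = -2717449 - 32*(-1)*(-23)/38 = -2717449 - 4*92/19 = -2717449 - 368/19 = -51631899/19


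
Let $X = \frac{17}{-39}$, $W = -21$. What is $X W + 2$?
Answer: $\frac{145}{13} \approx 11.154$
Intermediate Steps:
$X = - \frac{17}{39}$ ($X = 17 \left(- \frac{1}{39}\right) = - \frac{17}{39} \approx -0.4359$)
$X W + 2 = \left(- \frac{17}{39}\right) \left(-21\right) + 2 = \frac{119}{13} + 2 = \frac{145}{13}$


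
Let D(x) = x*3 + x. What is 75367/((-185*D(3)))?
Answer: -75367/2220 ≈ -33.949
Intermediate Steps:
D(x) = 4*x (D(x) = 3*x + x = 4*x)
75367/((-185*D(3))) = 75367/((-740*3)) = 75367/((-185*12)) = 75367/(-2220) = 75367*(-1/2220) = -75367/2220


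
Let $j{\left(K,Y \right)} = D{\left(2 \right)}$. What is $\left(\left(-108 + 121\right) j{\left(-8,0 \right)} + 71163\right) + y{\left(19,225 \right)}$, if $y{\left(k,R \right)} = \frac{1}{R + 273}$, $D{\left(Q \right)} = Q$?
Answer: $\frac{35452123}{498} \approx 71189.0$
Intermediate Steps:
$j{\left(K,Y \right)} = 2$
$y{\left(k,R \right)} = \frac{1}{273 + R}$
$\left(\left(-108 + 121\right) j{\left(-8,0 \right)} + 71163\right) + y{\left(19,225 \right)} = \left(\left(-108 + 121\right) 2 + 71163\right) + \frac{1}{273 + 225} = \left(13 \cdot 2 + 71163\right) + \frac{1}{498} = \left(26 + 71163\right) + \frac{1}{498} = 71189 + \frac{1}{498} = \frac{35452123}{498}$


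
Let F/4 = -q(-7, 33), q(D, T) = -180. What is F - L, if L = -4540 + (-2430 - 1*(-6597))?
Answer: 1093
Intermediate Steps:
L = -373 (L = -4540 + (-2430 + 6597) = -4540 + 4167 = -373)
F = 720 (F = 4*(-1*(-180)) = 4*180 = 720)
F - L = 720 - 1*(-373) = 720 + 373 = 1093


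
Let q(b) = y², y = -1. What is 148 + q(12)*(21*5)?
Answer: 253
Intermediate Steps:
q(b) = 1 (q(b) = (-1)² = 1)
148 + q(12)*(21*5) = 148 + 1*(21*5) = 148 + 1*105 = 148 + 105 = 253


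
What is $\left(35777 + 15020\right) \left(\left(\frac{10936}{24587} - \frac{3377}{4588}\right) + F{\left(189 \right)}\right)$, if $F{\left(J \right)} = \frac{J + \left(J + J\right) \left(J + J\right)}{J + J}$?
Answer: $\frac{2167197905555155}{112805156} \approx 1.9212 \cdot 10^{7}$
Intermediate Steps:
$F{\left(J \right)} = \frac{J + 4 J^{2}}{2 J}$ ($F{\left(J \right)} = \frac{J + 2 J 2 J}{2 J} = \left(J + 4 J^{2}\right) \frac{1}{2 J} = \frac{J + 4 J^{2}}{2 J}$)
$\left(35777 + 15020\right) \left(\left(\frac{10936}{24587} - \frac{3377}{4588}\right) + F{\left(189 \right)}\right) = \left(35777 + 15020\right) \left(\left(\frac{10936}{24587} - \frac{3377}{4588}\right) + \left(\frac{1}{2} + 2 \cdot 189\right)\right) = 50797 \left(\left(10936 \cdot \frac{1}{24587} - \frac{3377}{4588}\right) + \left(\frac{1}{2} + 378\right)\right) = 50797 \left(\left(\frac{10936}{24587} - \frac{3377}{4588}\right) + \frac{757}{2}\right) = 50797 \left(- \frac{32855931}{112805156} + \frac{757}{2}\right) = 50797 \cdot \frac{42663895615}{112805156} = \frac{2167197905555155}{112805156}$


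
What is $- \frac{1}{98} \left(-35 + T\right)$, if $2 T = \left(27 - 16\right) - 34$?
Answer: $\frac{93}{196} \approx 0.47449$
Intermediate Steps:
$T = - \frac{23}{2}$ ($T = \frac{\left(27 - 16\right) - 34}{2} = \frac{11 - 34}{2} = \frac{1}{2} \left(-23\right) = - \frac{23}{2} \approx -11.5$)
$- \frac{1}{98} \left(-35 + T\right) = - \frac{1}{98} \left(-35 - \frac{23}{2}\right) = \left(-1\right) \frac{1}{98} \left(- \frac{93}{2}\right) = \left(- \frac{1}{98}\right) \left(- \frac{93}{2}\right) = \frac{93}{196}$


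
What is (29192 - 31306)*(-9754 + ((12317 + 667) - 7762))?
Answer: 9580648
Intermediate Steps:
(29192 - 31306)*(-9754 + ((12317 + 667) - 7762)) = -2114*(-9754 + (12984 - 7762)) = -2114*(-9754 + 5222) = -2114*(-4532) = 9580648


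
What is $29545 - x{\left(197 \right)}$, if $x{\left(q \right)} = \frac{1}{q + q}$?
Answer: $\frac{11640729}{394} \approx 29545.0$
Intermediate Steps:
$x{\left(q \right)} = \frac{1}{2 q}$
$29545 - x{\left(197 \right)} = 29545 - \frac{1}{2 \cdot 197} = 29545 - \frac{1}{2} \cdot \frac{1}{197} = 29545 - \frac{1}{394} = \frac{11640729}{394}$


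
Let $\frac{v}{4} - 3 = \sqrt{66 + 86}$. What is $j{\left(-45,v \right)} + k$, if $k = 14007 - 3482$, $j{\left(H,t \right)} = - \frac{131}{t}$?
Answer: $\frac{6020693}{572} - \frac{131 \sqrt{38}}{286} \approx 10523.0$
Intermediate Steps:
$v = 12 + 8 \sqrt{38}$ ($v = 12 + 4 \sqrt{66 + 86} = 12 + 4 \sqrt{152} = 12 + 4 \cdot 2 \sqrt{38} = 12 + 8 \sqrt{38} \approx 61.315$)
$k = 10525$ ($k = 14007 - 3482 = 10525$)
$j{\left(-45,v \right)} + k = - \frac{131}{12 + 8 \sqrt{38}} + 10525 = 10525 - \frac{131}{12 + 8 \sqrt{38}}$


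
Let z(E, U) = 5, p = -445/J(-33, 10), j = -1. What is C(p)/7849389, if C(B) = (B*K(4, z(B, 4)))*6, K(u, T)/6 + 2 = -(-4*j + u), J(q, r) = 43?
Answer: 53400/112507909 ≈ 0.00047463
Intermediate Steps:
p = -445/43 ≈ -10.349
K(u, T) = -36 - 6*u (K(u, T) = -12 + 6*(-(-4*(-1) + u)) = -12 + 6*(-(4 + u)) = -12 + 6*(-4 - u) = -12 + (-24 - 6*u) = -36 - 6*u)
C(B) = -360*B (C(B) = (B*(-36 - 6*4))*6 = (B*(-36 - 24))*6 = (B*(-60))*6 = -60*B*6 = -360*B)
C(p)/7849389 = -360*(-445/43)/7849389 = (160200/43)*(1/7849389) = 53400/112507909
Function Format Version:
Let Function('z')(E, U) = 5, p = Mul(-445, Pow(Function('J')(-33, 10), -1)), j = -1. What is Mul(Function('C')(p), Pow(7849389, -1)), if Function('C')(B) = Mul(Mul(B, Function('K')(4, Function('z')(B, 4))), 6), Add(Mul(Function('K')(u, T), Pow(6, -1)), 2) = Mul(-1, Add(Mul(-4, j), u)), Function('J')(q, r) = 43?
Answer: Rational(53400, 112507909) ≈ 0.00047463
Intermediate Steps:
p = Rational(-445, 43) (p = Mul(-445, Pow(43, -1)) = Mul(-445, Rational(1, 43)) = Rational(-445, 43) ≈ -10.349)
Function('K')(u, T) = Add(-36, Mul(-6, u)) (Function('K')(u, T) = Add(-12, Mul(6, Mul(-1, Add(Mul(-4, -1), u)))) = Add(-12, Mul(6, Mul(-1, Add(4, u)))) = Add(-12, Mul(6, Add(-4, Mul(-1, u)))) = Add(-12, Add(-24, Mul(-6, u))) = Add(-36, Mul(-6, u)))
Function('C')(B) = Mul(-360, B) (Function('C')(B) = Mul(Mul(B, Add(-36, Mul(-6, 4))), 6) = Mul(Mul(B, Add(-36, -24)), 6) = Mul(Mul(B, -60), 6) = Mul(Mul(-60, B), 6) = Mul(-360, B))
Mul(Function('C')(p), Pow(7849389, -1)) = Mul(Mul(-360, Rational(-445, 43)), Pow(7849389, -1)) = Mul(Rational(160200, 43), Rational(1, 7849389)) = Rational(53400, 112507909)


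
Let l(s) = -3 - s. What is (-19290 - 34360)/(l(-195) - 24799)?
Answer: 53650/24607 ≈ 2.1803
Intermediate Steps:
(-19290 - 34360)/(l(-195) - 24799) = (-19290 - 34360)/((-3 - 1*(-195)) - 24799) = -53650/((-3 + 195) - 24799) = -53650/(192 - 24799) = -53650/(-24607) = -53650*(-1/24607) = 53650/24607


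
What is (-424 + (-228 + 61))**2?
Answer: 349281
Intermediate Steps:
(-424 + (-228 + 61))**2 = (-424 - 167)**2 = (-591)**2 = 349281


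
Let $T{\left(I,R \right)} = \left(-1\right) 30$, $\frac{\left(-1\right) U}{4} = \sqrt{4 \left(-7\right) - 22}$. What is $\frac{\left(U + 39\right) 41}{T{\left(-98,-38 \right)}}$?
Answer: $- \frac{533}{10} + \frac{82 i \sqrt{2}}{3} \approx -53.3 + 38.655 i$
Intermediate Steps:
$U = - 20 i \sqrt{2}$ ($U = - 4 \sqrt{4 \left(-7\right) - 22} = - 4 \sqrt{-28 - 22} = - 4 \sqrt{-50} = - 4 \cdot 5 i \sqrt{2} = - 20 i \sqrt{2} \approx - 28.284 i$)
$T{\left(I,R \right)} = -30$
$\frac{\left(U + 39\right) 41}{T{\left(-98,-38 \right)}} = \frac{\left(- 20 i \sqrt{2} + 39\right) 41}{-30} = \left(39 - 20 i \sqrt{2}\right) 41 \left(- \frac{1}{30}\right) = \left(1599 - 820 i \sqrt{2}\right) \left(- \frac{1}{30}\right) = - \frac{533}{10} + \frac{82 i \sqrt{2}}{3}$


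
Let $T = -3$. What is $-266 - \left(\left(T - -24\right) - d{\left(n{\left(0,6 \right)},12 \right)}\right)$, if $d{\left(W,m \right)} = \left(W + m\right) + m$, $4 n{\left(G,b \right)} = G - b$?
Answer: $- \frac{529}{2} \approx -264.5$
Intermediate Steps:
$n{\left(G,b \right)} = - \frac{b}{4} + \frac{G}{4}$ ($n{\left(G,b \right)} = \frac{G - b}{4} = - \frac{b}{4} + \frac{G}{4}$)
$d{\left(W,m \right)} = W + 2 m$
$-266 - \left(\left(T - -24\right) - d{\left(n{\left(0,6 \right)},12 \right)}\right) = -266 - \left(\left(-3 - -24\right) - \left(\left(\left(- \frac{1}{4}\right) 6 + \frac{1}{4} \cdot 0\right) + 2 \cdot 12\right)\right) = -266 - \left(\left(-3 + 24\right) - \left(\left(- \frac{3}{2} + 0\right) + 24\right)\right) = -266 - \left(21 - \left(- \frac{3}{2} + 24\right)\right) = -266 - \left(21 - \frac{45}{2}\right) = -266 - - \frac{3}{2} = -266 + \frac{3}{2} = - \frac{529}{2}$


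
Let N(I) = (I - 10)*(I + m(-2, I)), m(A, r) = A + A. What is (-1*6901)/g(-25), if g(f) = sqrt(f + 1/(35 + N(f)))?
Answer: 34505*I*sqrt(1102458)/26249 ≈ 1380.2*I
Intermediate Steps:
m(A, r) = 2*A
N(I) = (-10 + I)*(-4 + I) (N(I) = (I - 10)*(I + 2*(-2)) = (-10 + I)*(I - 4) = (-10 + I)*(-4 + I))
g(f) = sqrt(f + 1/(75 + f**2 - 14*f)) (g(f) = sqrt(f + 1/(35 + (40 + f**2 - 14*f))) = sqrt(f + 1/(75 + f**2 - 14*f)))
(-1*6901)/g(-25) = (-1*6901)/(sqrt((1 - 25*(75 + (-25)**2 - 14*(-25)))/(75 + (-25)**2 - 14*(-25)))) = -6901*sqrt(75 + 625 + 350)/sqrt(1 - 25*(75 + 625 + 350)) = -6901*5*sqrt(42)/sqrt(1 - 25*1050) = -6901*5*sqrt(42)/sqrt(1 - 26250) = -6901*(-5*I*sqrt(1102458)/26249) = -(-34505)*I*sqrt(1102458)/26249 = 34505*I*sqrt(1102458)/26249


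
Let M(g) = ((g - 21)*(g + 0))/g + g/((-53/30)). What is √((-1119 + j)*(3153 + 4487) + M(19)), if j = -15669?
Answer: 98*I*√37513877/53 ≈ 11325.0*I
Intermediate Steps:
M(g) = -21 + 23*g/53 (M(g) = ((-21 + g)*g)/g + g/((-53*1/30)) = (g*(-21 + g))/g + g/(-53/30) = (-21 + g) + g*(-30/53) = (-21 + g) - 30*g/53 = -21 + 23*g/53)
√((-1119 + j)*(3153 + 4487) + M(19)) = √((-1119 - 15669)*(3153 + 4487) + (-21 + (23/53)*19)) = √(-16788*7640 + (-21 + 437/53)) = √(-128260320 - 676/53) = √(-6797797636/53) = 98*I*√37513877/53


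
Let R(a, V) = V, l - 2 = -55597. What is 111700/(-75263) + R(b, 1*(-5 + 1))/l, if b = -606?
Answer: -6209660448/4184246485 ≈ -1.4841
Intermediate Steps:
l = -55595 (l = 2 - 55597 = -55595)
111700/(-75263) + R(b, 1*(-5 + 1))/l = 111700/(-75263) + (1*(-5 + 1))/(-55595) = 111700*(-1/75263) + (1*(-4))*(-1/55595) = -111700/75263 - 4*(-1/55595) = -111700/75263 + 4/55595 = -6209660448/4184246485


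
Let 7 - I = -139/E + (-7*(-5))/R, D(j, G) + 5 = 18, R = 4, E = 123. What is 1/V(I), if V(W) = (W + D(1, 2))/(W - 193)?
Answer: -95261/6091 ≈ -15.640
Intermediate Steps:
D(j, G) = 13 (D(j, G) = -5 + 18 = 13)
I = -305/492 (I = 7 - (-139/123 - 7*(-5)/4) = 7 - (-139*1/123 + 35*(¼)) = 7 - (-139/123 + 35/4) = 7 - 1*3749/492 = 7 - 3749/492 = -305/492 ≈ -0.61992)
V(W) = (13 + W)/(-193 + W) (V(W) = (W + 13)/(W - 193) = (13 + W)/(-193 + W))
1/V(I) = 1/((13 - 305/492)/(-193 - 305/492)) = 1/((6091/492)/(-95261/492)) = 1/(-492/95261*6091/492) = 1/(-6091/95261) = -95261/6091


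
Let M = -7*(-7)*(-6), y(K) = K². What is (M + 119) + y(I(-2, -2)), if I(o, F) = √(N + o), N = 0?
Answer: -177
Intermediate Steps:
I(o, F) = √o (I(o, F) = √(0 + o) = √o)
M = -294 (M = 49*(-6) = -294)
(M + 119) + y(I(-2, -2)) = (-294 + 119) + (√(-2))² = -175 + (I*√2)² = -175 - 2 = -177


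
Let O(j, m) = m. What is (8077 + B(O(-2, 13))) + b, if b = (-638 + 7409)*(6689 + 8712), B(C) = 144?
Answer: 104288392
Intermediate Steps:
b = 104280171 (b = 6771*15401 = 104280171)
(8077 + B(O(-2, 13))) + b = (8077 + 144) + 104280171 = 8221 + 104280171 = 104288392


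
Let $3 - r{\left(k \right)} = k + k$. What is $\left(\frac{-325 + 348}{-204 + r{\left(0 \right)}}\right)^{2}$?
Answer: $\frac{529}{40401} \approx 0.013094$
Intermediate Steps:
$r{\left(k \right)} = 3 - 2 k$ ($r{\left(k \right)} = 3 - \left(k + k\right) = 3 - 2 k$)
$\left(\frac{-325 + 348}{-204 + r{\left(0 \right)}}\right)^{2} = \left(\frac{-325 + 348}{-204 + \left(3 - 0\right)}\right)^{2} = \left(\frac{23}{-204 + \left(3 + 0\right)}\right)^{2} = \left(\frac{23}{-204 + 3}\right)^{2} = \left(\frac{23}{-201}\right)^{2} = \left(23 \left(- \frac{1}{201}\right)\right)^{2} = \left(- \frac{23}{201}\right)^{2} = \frac{529}{40401}$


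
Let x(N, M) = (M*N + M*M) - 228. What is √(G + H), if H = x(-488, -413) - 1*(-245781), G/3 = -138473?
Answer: √202247 ≈ 449.72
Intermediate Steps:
G = -415419 (G = 3*(-138473) = -415419)
x(N, M) = -228 + M² + M*N (x(N, M) = (M*N + M²) - 228 = (M² + M*N) - 228 = -228 + M² + M*N)
H = 617666 (H = (-228 + (-413)² - 413*(-488)) - 1*(-245781) = (-228 + 170569 + 201544) + 245781 = 371885 + 245781 = 617666)
√(G + H) = √(-415419 + 617666) = √202247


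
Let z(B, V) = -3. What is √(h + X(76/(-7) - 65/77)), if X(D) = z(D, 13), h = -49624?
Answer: I*√49627 ≈ 222.77*I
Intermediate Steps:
X(D) = -3
√(h + X(76/(-7) - 65/77)) = √(-49624 - 3) = √(-49627) = I*√49627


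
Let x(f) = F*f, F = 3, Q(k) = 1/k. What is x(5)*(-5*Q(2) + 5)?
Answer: 75/2 ≈ 37.500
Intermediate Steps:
Q(k) = 1/k
x(f) = 3*f
x(5)*(-5*Q(2) + 5) = (3*5)*(-5/2 + 5) = 15*(-5*½ + 5) = 15*(-5/2 + 5) = 15*(5/2) = 75/2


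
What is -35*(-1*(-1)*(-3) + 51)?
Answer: -1680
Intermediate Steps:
-35*(-1*(-1)*(-3) + 51) = -35*(1*(-3) + 51) = -35*(-3 + 51) = -35*48 = -1680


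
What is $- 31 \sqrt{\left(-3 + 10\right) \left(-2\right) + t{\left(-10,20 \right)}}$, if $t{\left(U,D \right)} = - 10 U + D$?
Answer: $- 31 \sqrt{106} \approx -319.16$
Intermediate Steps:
$t{\left(U,D \right)} = D - 10 U$
$- 31 \sqrt{\left(-3 + 10\right) \left(-2\right) + t{\left(-10,20 \right)}} = - 31 \sqrt{\left(-3 + 10\right) \left(-2\right) + \left(20 - -100\right)} = - 31 \sqrt{7 \left(-2\right) + \left(20 + 100\right)} = - 31 \sqrt{-14 + 120} = - 31 \sqrt{106}$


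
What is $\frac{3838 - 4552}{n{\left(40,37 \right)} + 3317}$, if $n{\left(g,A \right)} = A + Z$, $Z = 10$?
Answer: $- \frac{357}{1682} \approx -0.21225$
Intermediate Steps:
$n{\left(g,A \right)} = 10 + A$ ($n{\left(g,A \right)} = A + 10 = 10 + A$)
$\frac{3838 - 4552}{n{\left(40,37 \right)} + 3317} = \frac{3838 - 4552}{\left(10 + 37\right) + 3317} = - \frac{714}{47 + 3317} = - \frac{714}{3364} = \left(-714\right) \frac{1}{3364} = - \frac{357}{1682}$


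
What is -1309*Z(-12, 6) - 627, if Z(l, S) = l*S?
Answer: 93621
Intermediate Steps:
Z(l, S) = S*l
-1309*Z(-12, 6) - 627 = -7854*(-12) - 627 = -1309*(-72) - 627 = 94248 - 627 = 93621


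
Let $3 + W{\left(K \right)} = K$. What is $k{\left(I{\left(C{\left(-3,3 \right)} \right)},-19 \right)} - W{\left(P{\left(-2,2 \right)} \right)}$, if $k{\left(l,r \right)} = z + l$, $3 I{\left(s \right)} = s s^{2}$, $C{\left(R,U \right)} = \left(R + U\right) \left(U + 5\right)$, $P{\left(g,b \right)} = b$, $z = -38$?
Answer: $-37$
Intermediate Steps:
$W{\left(K \right)} = -3 + K$
$C{\left(R,U \right)} = \left(5 + U\right) \left(R + U\right)$ ($C{\left(R,U \right)} = \left(R + U\right) \left(5 + U\right) = \left(5 + U\right) \left(R + U\right)$)
$I{\left(s \right)} = \frac{s^{3}}{3}$ ($I{\left(s \right)} = \frac{s s^{2}}{3} = \frac{s^{3}}{3}$)
$k{\left(l,r \right)} = -38 + l$
$k{\left(I{\left(C{\left(-3,3 \right)} \right)},-19 \right)} - W{\left(P{\left(-2,2 \right)} \right)} = \left(-38 + \frac{\left(3^{2} + 5 \left(-3\right) + 5 \cdot 3 - 9\right)^{3}}{3}\right) - \left(-3 + 2\right) = \left(-38 + \frac{\left(9 - 15 + 15 - 9\right)^{3}}{3}\right) - -1 = \left(-38 + \frac{0^{3}}{3}\right) + 1 = \left(-38 + \frac{1}{3} \cdot 0\right) + 1 = \left(-38 + 0\right) + 1 = -38 + 1 = -37$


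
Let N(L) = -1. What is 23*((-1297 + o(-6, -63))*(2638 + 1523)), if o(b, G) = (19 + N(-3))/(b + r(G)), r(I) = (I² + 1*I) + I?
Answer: -158757591471/1279 ≈ -1.2413e+8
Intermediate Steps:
r(I) = I² + 2*I (r(I) = (I² + I) + I = (I + I²) + I = I² + 2*I)
o(b, G) = 18/(b + G*(2 + G)) (o(b, G) = (19 - 1)/(b + G*(2 + G)) = 18/(b + G*(2 + G)))
23*((-1297 + o(-6, -63))*(2638 + 1523)) = 23*((-1297 + 18/(-6 - 63*(2 - 63)))*(2638 + 1523)) = 23*((-1297 + 18/(-6 - 63*(-61)))*4161) = 23*((-1297 + 18/(-6 + 3843))*4161) = 23*((-1297 + 18/3837)*4161) = 23*((-1297 + 18*(1/3837))*4161) = 23*((-1297 + 6/1279)*4161) = 23*(-1658857/1279*4161) = 23*(-6902503977/1279) = -158757591471/1279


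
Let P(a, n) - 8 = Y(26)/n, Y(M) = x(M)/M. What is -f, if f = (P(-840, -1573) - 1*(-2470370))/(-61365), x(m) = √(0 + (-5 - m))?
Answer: 2470378/61365 - I*√31/2509705770 ≈ 40.257 - 2.2185e-9*I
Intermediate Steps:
x(m) = √(-5 - m)
Y(M) = √(-5 - M)/M
P(a, n) = 8 + I*√31/(26*n) (P(a, n) = 8 + (√(-5 - 1*26)/26)/n = 8 + (√(-5 - 26)/26)/n = 8 + (√(-31)/26)/n = 8 + ((I*√31)/26)/n = 8 + (I*√31/26)/n = 8 + I*√31/(26*n))
f = -2470378/61365 + I*√31/2509705770 (f = ((8 + (1/26)*I*√31/(-1573)) - 1*(-2470370))/(-61365) = ((8 + (1/26)*I*√31*(-1/1573)) + 2470370)*(-1/61365) = ((8 - I*√31/40898) + 2470370)*(-1/61365) = (2470378 - I*√31/40898)*(-1/61365) = -2470378/61365 + I*√31/2509705770 ≈ -40.257 + 2.2185e-9*I)
-f = -(-2470378/61365 + I*√31/2509705770) = 2470378/61365 - I*√31/2509705770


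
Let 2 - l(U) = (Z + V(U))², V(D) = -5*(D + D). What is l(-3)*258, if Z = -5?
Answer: -160734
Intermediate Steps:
V(D) = -10*D
l(U) = 2 - (-5 - 10*U)²
l(-3)*258 = (2 - 25*(1 + 2*(-3))²)*258 = (2 - 25*(1 - 6)²)*258 = (2 - 25*(-5)²)*258 = (2 - 25*25)*258 = (2 - 625)*258 = -623*258 = -160734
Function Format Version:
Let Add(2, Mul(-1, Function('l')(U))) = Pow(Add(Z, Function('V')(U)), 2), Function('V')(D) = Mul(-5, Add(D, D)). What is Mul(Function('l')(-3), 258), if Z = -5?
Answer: -160734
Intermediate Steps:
Function('V')(D) = Mul(-10, D) (Function('V')(D) = Mul(-5, Mul(2, D)) = Mul(-10, D))
Function('l')(U) = Add(2, Mul(-1, Pow(Add(-5, Mul(-10, U)), 2)))
Mul(Function('l')(-3), 258) = Mul(Add(2, Mul(-25, Pow(Add(1, Mul(2, -3)), 2))), 258) = Mul(Add(2, Mul(-25, Pow(Add(1, -6), 2))), 258) = Mul(Add(2, Mul(-25, Pow(-5, 2))), 258) = Mul(Add(2, Mul(-25, 25)), 258) = Mul(Add(2, -625), 258) = Mul(-623, 258) = -160734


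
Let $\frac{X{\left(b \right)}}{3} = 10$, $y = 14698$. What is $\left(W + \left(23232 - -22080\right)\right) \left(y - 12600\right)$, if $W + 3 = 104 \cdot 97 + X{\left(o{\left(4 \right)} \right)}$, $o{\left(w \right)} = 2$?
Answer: $116285846$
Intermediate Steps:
$X{\left(b \right)} = 30$ ($X{\left(b \right)} = 3 \cdot 10 = 30$)
$W = 10115$ ($W = -3 + \left(104 \cdot 97 + 30\right) = -3 + \left(10088 + 30\right) = -3 + 10118 = 10115$)
$\left(W + \left(23232 - -22080\right)\right) \left(y - 12600\right) = \left(10115 + \left(23232 - -22080\right)\right) \left(14698 - 12600\right) = \left(10115 + \left(23232 + 22080\right)\right) 2098 = \left(10115 + 45312\right) 2098 = 55427 \cdot 2098 = 116285846$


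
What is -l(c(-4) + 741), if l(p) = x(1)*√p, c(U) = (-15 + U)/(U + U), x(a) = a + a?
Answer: -√11894/2 ≈ -54.530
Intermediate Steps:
x(a) = 2*a
c(U) = (-15 + U)/(2*U) (c(U) = (-15 + U)/((2*U)) = (-15 + U)*(1/(2*U)) = (-15 + U)/(2*U))
l(p) = 2*√p (l(p) = (2*1)*√p = 2*√p)
-l(c(-4) + 741) = -2*√((½)*(-15 - 4)/(-4) + 741) = -2*√((½)*(-¼)*(-19) + 741) = -2*√(19/8 + 741) = -2*√(5947/8) = -2*√11894/4 = -√11894/2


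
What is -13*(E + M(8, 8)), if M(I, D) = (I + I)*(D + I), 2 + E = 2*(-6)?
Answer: -3146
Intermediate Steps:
E = -14 (E = -2 + 2*(-6) = -2 - 12 = -14)
M(I, D) = 2*I*(D + I) (M(I, D) = (2*I)*(D + I) = 2*I*(D + I))
-13*(E + M(8, 8)) = -13*(-14 + 2*8*(8 + 8)) = -13*(-14 + 2*8*16) = -13*(-14 + 256) = -13*242 = -3146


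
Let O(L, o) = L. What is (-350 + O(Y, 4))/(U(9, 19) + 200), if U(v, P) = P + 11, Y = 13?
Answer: -337/230 ≈ -1.4652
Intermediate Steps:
U(v, P) = 11 + P
(-350 + O(Y, 4))/(U(9, 19) + 200) = (-350 + 13)/((11 + 19) + 200) = -337/(30 + 200) = -337/230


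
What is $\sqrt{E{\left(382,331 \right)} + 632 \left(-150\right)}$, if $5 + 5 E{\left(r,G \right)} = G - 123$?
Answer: $\frac{i \sqrt{2368985}}{5} \approx 307.83 i$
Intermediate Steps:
$E{\left(r,G \right)} = - \frac{128}{5} + \frac{G}{5}$ ($E{\left(r,G \right)} = -1 + \frac{G - 123}{5} = -1 + \frac{-123 + G}{5} = -1 + \left(- \frac{123}{5} + \frac{G}{5}\right) = - \frac{128}{5} + \frac{G}{5}$)
$\sqrt{E{\left(382,331 \right)} + 632 \left(-150\right)} = \sqrt{\left(- \frac{128}{5} + \frac{1}{5} \cdot 331\right) + 632 \left(-150\right)} = \sqrt{\left(- \frac{128}{5} + \frac{331}{5}\right) - 94800} = \sqrt{\frac{203}{5} - 94800} = \sqrt{- \frac{473797}{5}} = \frac{i \sqrt{2368985}}{5}$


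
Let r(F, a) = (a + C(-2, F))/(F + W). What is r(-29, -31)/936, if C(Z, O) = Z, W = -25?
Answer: 11/16848 ≈ 0.00065290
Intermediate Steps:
r(F, a) = (-2 + a)/(-25 + F) (r(F, a) = (a - 2)/(F - 25) = (-2 + a)/(-25 + F))
r(-29, -31)/936 = ((-2 - 31)/(-25 - 29))/936 = (-33/(-54))*(1/936) = -1/54*(-33)*(1/936) = (11/18)*(1/936) = 11/16848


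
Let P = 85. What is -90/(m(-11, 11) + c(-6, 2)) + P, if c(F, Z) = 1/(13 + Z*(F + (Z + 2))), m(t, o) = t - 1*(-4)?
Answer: 3040/31 ≈ 98.064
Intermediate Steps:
m(t, o) = 4 + t (m(t, o) = t + 4 = 4 + t)
c(F, Z) = 1/(13 + Z*(2 + F + Z)) (c(F, Z) = 1/(13 + Z*(F + (2 + Z))) = 1/(13 + Z*(2 + F + Z)))
-90/(m(-11, 11) + c(-6, 2)) + P = -90/((4 - 11) + 1/(13 + 2² + 2*2 - 6*2)) + 85 = -90/(-7 + 1/(13 + 4 + 4 - 12)) + 85 = -90/(-7 + 1/9) + 85 = -90/(-7 + ⅑) + 85 = -90/(-62/9) + 85 = -90*(-9/62) + 85 = 405/31 + 85 = 3040/31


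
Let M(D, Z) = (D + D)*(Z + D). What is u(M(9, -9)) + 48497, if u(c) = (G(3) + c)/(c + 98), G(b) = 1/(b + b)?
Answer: 28516237/588 ≈ 48497.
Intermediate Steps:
G(b) = 1/(2*b)
M(D, Z) = 2*D*(D + Z) (M(D, Z) = (2*D)*(D + Z) = 2*D*(D + Z))
u(c) = (⅙ + c)/(98 + c) (u(c) = ((½)/3 + c)/(c + 98) = ((½)*(⅓) + c)/(98 + c) = (⅙ + c)/(98 + c))
u(M(9, -9)) + 48497 = (⅙ + 2*9*(9 - 9))/(98 + 2*9*(9 - 9)) + 48497 = (⅙ + 2*9*0)/(98 + 2*9*0) + 48497 = (⅙ + 0)/(98 + 0) + 48497 = (⅙)/98 + 48497 = (1/98)*(⅙) + 48497 = 1/588 + 48497 = 28516237/588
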